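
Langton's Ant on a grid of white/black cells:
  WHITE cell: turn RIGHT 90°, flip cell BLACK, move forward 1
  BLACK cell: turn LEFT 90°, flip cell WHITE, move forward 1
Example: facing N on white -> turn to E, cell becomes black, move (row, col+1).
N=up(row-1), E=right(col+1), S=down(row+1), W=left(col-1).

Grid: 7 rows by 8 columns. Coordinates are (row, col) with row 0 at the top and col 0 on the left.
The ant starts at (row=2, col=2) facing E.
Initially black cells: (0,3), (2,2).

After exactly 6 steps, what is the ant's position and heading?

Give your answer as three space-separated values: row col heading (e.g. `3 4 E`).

Answer: 1 1 W

Derivation:
Step 1: on BLACK (2,2): turn L to N, flip to white, move to (1,2). |black|=1
Step 2: on WHITE (1,2): turn R to E, flip to black, move to (1,3). |black|=2
Step 3: on WHITE (1,3): turn R to S, flip to black, move to (2,3). |black|=3
Step 4: on WHITE (2,3): turn R to W, flip to black, move to (2,2). |black|=4
Step 5: on WHITE (2,2): turn R to N, flip to black, move to (1,2). |black|=5
Step 6: on BLACK (1,2): turn L to W, flip to white, move to (1,1). |black|=4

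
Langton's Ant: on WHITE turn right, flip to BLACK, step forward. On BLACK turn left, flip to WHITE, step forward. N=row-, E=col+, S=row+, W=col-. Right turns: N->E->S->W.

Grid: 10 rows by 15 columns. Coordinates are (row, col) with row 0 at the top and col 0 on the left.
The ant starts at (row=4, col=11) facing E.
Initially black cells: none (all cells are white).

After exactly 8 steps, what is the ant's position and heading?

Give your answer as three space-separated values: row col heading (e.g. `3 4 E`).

Answer: 4 11 W

Derivation:
Step 1: on WHITE (4,11): turn R to S, flip to black, move to (5,11). |black|=1
Step 2: on WHITE (5,11): turn R to W, flip to black, move to (5,10). |black|=2
Step 3: on WHITE (5,10): turn R to N, flip to black, move to (4,10). |black|=3
Step 4: on WHITE (4,10): turn R to E, flip to black, move to (4,11). |black|=4
Step 5: on BLACK (4,11): turn L to N, flip to white, move to (3,11). |black|=3
Step 6: on WHITE (3,11): turn R to E, flip to black, move to (3,12). |black|=4
Step 7: on WHITE (3,12): turn R to S, flip to black, move to (4,12). |black|=5
Step 8: on WHITE (4,12): turn R to W, flip to black, move to (4,11). |black|=6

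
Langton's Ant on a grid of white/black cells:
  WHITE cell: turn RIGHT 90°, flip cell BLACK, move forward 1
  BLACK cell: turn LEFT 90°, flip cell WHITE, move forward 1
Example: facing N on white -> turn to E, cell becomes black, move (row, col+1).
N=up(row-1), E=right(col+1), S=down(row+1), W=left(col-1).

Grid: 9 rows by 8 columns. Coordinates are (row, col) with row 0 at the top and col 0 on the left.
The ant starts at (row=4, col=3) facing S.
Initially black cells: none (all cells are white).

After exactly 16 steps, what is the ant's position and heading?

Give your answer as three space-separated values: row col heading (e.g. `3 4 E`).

Answer: 4 3 S

Derivation:
Step 1: on WHITE (4,3): turn R to W, flip to black, move to (4,2). |black|=1
Step 2: on WHITE (4,2): turn R to N, flip to black, move to (3,2). |black|=2
Step 3: on WHITE (3,2): turn R to E, flip to black, move to (3,3). |black|=3
Step 4: on WHITE (3,3): turn R to S, flip to black, move to (4,3). |black|=4
Step 5: on BLACK (4,3): turn L to E, flip to white, move to (4,4). |black|=3
Step 6: on WHITE (4,4): turn R to S, flip to black, move to (5,4). |black|=4
Step 7: on WHITE (5,4): turn R to W, flip to black, move to (5,3). |black|=5
Step 8: on WHITE (5,3): turn R to N, flip to black, move to (4,3). |black|=6
Step 9: on WHITE (4,3): turn R to E, flip to black, move to (4,4). |black|=7
Step 10: on BLACK (4,4): turn L to N, flip to white, move to (3,4). |black|=6
Step 11: on WHITE (3,4): turn R to E, flip to black, move to (3,5). |black|=7
Step 12: on WHITE (3,5): turn R to S, flip to black, move to (4,5). |black|=8
Step 13: on WHITE (4,5): turn R to W, flip to black, move to (4,4). |black|=9
Step 14: on WHITE (4,4): turn R to N, flip to black, move to (3,4). |black|=10
Step 15: on BLACK (3,4): turn L to W, flip to white, move to (3,3). |black|=9
Step 16: on BLACK (3,3): turn L to S, flip to white, move to (4,3). |black|=8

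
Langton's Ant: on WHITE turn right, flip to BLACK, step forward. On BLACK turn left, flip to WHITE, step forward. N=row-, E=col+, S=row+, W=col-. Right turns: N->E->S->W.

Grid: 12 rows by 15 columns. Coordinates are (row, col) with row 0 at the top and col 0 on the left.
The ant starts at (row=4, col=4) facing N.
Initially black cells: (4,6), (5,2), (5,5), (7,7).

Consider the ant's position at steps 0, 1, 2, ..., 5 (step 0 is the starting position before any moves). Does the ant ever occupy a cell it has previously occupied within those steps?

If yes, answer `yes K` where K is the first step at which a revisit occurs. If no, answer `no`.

Step 1: on WHITE (4,4): turn R to E, flip to black, move to (4,5). |black|=5 — new cell
Step 2: on WHITE (4,5): turn R to S, flip to black, move to (5,5). |black|=6 — new cell
Step 3: on BLACK (5,5): turn L to E, flip to white, move to (5,6). |black|=5 — new cell
Step 4: on WHITE (5,6): turn R to S, flip to black, move to (6,6). |black|=6 — new cell
Step 5: on WHITE (6,6): turn R to W, flip to black, move to (6,5). |black|=7 — new cell
No revisit within 5 steps.

Answer: no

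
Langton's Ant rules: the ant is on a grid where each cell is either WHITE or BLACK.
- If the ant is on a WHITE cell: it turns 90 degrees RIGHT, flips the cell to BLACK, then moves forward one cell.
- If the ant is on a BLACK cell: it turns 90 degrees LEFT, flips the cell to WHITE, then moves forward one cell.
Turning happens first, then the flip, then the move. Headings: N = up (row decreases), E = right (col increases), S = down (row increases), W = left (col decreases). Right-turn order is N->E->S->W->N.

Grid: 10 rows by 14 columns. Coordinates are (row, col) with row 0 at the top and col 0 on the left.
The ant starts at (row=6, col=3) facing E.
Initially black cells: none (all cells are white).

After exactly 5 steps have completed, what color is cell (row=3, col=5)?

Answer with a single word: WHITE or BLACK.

Step 1: on WHITE (6,3): turn R to S, flip to black, move to (7,3). |black|=1
Step 2: on WHITE (7,3): turn R to W, flip to black, move to (7,2). |black|=2
Step 3: on WHITE (7,2): turn R to N, flip to black, move to (6,2). |black|=3
Step 4: on WHITE (6,2): turn R to E, flip to black, move to (6,3). |black|=4
Step 5: on BLACK (6,3): turn L to N, flip to white, move to (5,3). |black|=3

Answer: WHITE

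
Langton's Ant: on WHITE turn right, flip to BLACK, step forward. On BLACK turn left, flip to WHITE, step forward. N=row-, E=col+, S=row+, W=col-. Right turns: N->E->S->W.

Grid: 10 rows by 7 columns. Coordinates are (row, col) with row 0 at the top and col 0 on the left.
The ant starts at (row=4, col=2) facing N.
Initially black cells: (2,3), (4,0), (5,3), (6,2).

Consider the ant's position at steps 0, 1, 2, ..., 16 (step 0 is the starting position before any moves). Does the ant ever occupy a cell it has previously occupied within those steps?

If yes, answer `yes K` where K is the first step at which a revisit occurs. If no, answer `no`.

Step 1: on WHITE (4,2): turn R to E, flip to black, move to (4,3). |black|=5 — new cell
Step 2: on WHITE (4,3): turn R to S, flip to black, move to (5,3). |black|=6 — new cell
Step 3: on BLACK (5,3): turn L to E, flip to white, move to (5,4). |black|=5 — new cell
Step 4: on WHITE (5,4): turn R to S, flip to black, move to (6,4). |black|=6 — new cell
Step 5: on WHITE (6,4): turn R to W, flip to black, move to (6,3). |black|=7 — new cell
Step 6: on WHITE (6,3): turn R to N, flip to black, move to (5,3). |black|=8 — REVISIT

Answer: yes 6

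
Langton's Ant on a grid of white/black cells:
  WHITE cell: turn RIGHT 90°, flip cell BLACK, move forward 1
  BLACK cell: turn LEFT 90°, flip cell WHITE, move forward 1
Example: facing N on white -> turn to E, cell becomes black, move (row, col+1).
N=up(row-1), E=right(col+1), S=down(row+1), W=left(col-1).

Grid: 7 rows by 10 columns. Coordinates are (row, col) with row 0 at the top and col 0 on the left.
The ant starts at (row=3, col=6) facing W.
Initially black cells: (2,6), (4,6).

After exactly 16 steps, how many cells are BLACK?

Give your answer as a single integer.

Answer: 6

Derivation:
Step 1: on WHITE (3,6): turn R to N, flip to black, move to (2,6). |black|=3
Step 2: on BLACK (2,6): turn L to W, flip to white, move to (2,5). |black|=2
Step 3: on WHITE (2,5): turn R to N, flip to black, move to (1,5). |black|=3
Step 4: on WHITE (1,5): turn R to E, flip to black, move to (1,6). |black|=4
Step 5: on WHITE (1,6): turn R to S, flip to black, move to (2,6). |black|=5
Step 6: on WHITE (2,6): turn R to W, flip to black, move to (2,5). |black|=6
Step 7: on BLACK (2,5): turn L to S, flip to white, move to (3,5). |black|=5
Step 8: on WHITE (3,5): turn R to W, flip to black, move to (3,4). |black|=6
Step 9: on WHITE (3,4): turn R to N, flip to black, move to (2,4). |black|=7
Step 10: on WHITE (2,4): turn R to E, flip to black, move to (2,5). |black|=8
Step 11: on WHITE (2,5): turn R to S, flip to black, move to (3,5). |black|=9
Step 12: on BLACK (3,5): turn L to E, flip to white, move to (3,6). |black|=8
Step 13: on BLACK (3,6): turn L to N, flip to white, move to (2,6). |black|=7
Step 14: on BLACK (2,6): turn L to W, flip to white, move to (2,5). |black|=6
Step 15: on BLACK (2,5): turn L to S, flip to white, move to (3,5). |black|=5
Step 16: on WHITE (3,5): turn R to W, flip to black, move to (3,4). |black|=6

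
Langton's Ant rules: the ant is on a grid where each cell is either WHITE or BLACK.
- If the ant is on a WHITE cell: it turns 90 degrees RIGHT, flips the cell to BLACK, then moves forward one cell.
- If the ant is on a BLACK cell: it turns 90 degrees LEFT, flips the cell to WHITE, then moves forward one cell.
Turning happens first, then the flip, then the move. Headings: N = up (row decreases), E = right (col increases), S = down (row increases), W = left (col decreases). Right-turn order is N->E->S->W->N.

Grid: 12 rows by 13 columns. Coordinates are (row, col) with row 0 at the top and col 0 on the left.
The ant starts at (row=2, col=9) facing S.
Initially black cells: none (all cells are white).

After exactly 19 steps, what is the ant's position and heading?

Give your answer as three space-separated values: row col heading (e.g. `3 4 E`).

Step 1: on WHITE (2,9): turn R to W, flip to black, move to (2,8). |black|=1
Step 2: on WHITE (2,8): turn R to N, flip to black, move to (1,8). |black|=2
Step 3: on WHITE (1,8): turn R to E, flip to black, move to (1,9). |black|=3
Step 4: on WHITE (1,9): turn R to S, flip to black, move to (2,9). |black|=4
Step 5: on BLACK (2,9): turn L to E, flip to white, move to (2,10). |black|=3
Step 6: on WHITE (2,10): turn R to S, flip to black, move to (3,10). |black|=4
Step 7: on WHITE (3,10): turn R to W, flip to black, move to (3,9). |black|=5
Step 8: on WHITE (3,9): turn R to N, flip to black, move to (2,9). |black|=6
Step 9: on WHITE (2,9): turn R to E, flip to black, move to (2,10). |black|=7
Step 10: on BLACK (2,10): turn L to N, flip to white, move to (1,10). |black|=6
Step 11: on WHITE (1,10): turn R to E, flip to black, move to (1,11). |black|=7
Step 12: on WHITE (1,11): turn R to S, flip to black, move to (2,11). |black|=8
Step 13: on WHITE (2,11): turn R to W, flip to black, move to (2,10). |black|=9
Step 14: on WHITE (2,10): turn R to N, flip to black, move to (1,10). |black|=10
Step 15: on BLACK (1,10): turn L to W, flip to white, move to (1,9). |black|=9
Step 16: on BLACK (1,9): turn L to S, flip to white, move to (2,9). |black|=8
Step 17: on BLACK (2,9): turn L to E, flip to white, move to (2,10). |black|=7
Step 18: on BLACK (2,10): turn L to N, flip to white, move to (1,10). |black|=6
Step 19: on WHITE (1,10): turn R to E, flip to black, move to (1,11). |black|=7

Answer: 1 11 E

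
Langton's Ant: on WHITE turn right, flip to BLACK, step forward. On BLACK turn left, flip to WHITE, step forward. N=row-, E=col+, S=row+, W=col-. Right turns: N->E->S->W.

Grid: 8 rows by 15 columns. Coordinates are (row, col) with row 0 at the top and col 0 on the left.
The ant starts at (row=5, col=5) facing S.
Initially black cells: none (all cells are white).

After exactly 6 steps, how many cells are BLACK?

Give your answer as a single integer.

Answer: 4

Derivation:
Step 1: on WHITE (5,5): turn R to W, flip to black, move to (5,4). |black|=1
Step 2: on WHITE (5,4): turn R to N, flip to black, move to (4,4). |black|=2
Step 3: on WHITE (4,4): turn R to E, flip to black, move to (4,5). |black|=3
Step 4: on WHITE (4,5): turn R to S, flip to black, move to (5,5). |black|=4
Step 5: on BLACK (5,5): turn L to E, flip to white, move to (5,6). |black|=3
Step 6: on WHITE (5,6): turn R to S, flip to black, move to (6,6). |black|=4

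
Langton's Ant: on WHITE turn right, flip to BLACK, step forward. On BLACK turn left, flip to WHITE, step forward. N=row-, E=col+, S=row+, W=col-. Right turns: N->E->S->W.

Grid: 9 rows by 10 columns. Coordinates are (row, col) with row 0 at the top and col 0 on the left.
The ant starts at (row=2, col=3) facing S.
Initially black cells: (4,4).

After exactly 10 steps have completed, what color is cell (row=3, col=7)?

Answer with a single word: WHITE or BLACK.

Answer: WHITE

Derivation:
Step 1: on WHITE (2,3): turn R to W, flip to black, move to (2,2). |black|=2
Step 2: on WHITE (2,2): turn R to N, flip to black, move to (1,2). |black|=3
Step 3: on WHITE (1,2): turn R to E, flip to black, move to (1,3). |black|=4
Step 4: on WHITE (1,3): turn R to S, flip to black, move to (2,3). |black|=5
Step 5: on BLACK (2,3): turn L to E, flip to white, move to (2,4). |black|=4
Step 6: on WHITE (2,4): turn R to S, flip to black, move to (3,4). |black|=5
Step 7: on WHITE (3,4): turn R to W, flip to black, move to (3,3). |black|=6
Step 8: on WHITE (3,3): turn R to N, flip to black, move to (2,3). |black|=7
Step 9: on WHITE (2,3): turn R to E, flip to black, move to (2,4). |black|=8
Step 10: on BLACK (2,4): turn L to N, flip to white, move to (1,4). |black|=7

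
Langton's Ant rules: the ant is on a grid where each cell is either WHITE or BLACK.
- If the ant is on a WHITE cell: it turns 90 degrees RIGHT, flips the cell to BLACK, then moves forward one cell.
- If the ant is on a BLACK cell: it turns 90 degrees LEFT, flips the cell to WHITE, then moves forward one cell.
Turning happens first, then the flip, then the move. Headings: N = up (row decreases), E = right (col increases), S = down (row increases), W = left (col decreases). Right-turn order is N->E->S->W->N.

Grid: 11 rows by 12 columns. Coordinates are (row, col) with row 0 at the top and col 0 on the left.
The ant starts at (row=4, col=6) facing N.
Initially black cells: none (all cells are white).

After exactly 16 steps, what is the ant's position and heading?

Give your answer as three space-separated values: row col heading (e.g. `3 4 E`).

Answer: 4 6 N

Derivation:
Step 1: on WHITE (4,6): turn R to E, flip to black, move to (4,7). |black|=1
Step 2: on WHITE (4,7): turn R to S, flip to black, move to (5,7). |black|=2
Step 3: on WHITE (5,7): turn R to W, flip to black, move to (5,6). |black|=3
Step 4: on WHITE (5,6): turn R to N, flip to black, move to (4,6). |black|=4
Step 5: on BLACK (4,6): turn L to W, flip to white, move to (4,5). |black|=3
Step 6: on WHITE (4,5): turn R to N, flip to black, move to (3,5). |black|=4
Step 7: on WHITE (3,5): turn R to E, flip to black, move to (3,6). |black|=5
Step 8: on WHITE (3,6): turn R to S, flip to black, move to (4,6). |black|=6
Step 9: on WHITE (4,6): turn R to W, flip to black, move to (4,5). |black|=7
Step 10: on BLACK (4,5): turn L to S, flip to white, move to (5,5). |black|=6
Step 11: on WHITE (5,5): turn R to W, flip to black, move to (5,4). |black|=7
Step 12: on WHITE (5,4): turn R to N, flip to black, move to (4,4). |black|=8
Step 13: on WHITE (4,4): turn R to E, flip to black, move to (4,5). |black|=9
Step 14: on WHITE (4,5): turn R to S, flip to black, move to (5,5). |black|=10
Step 15: on BLACK (5,5): turn L to E, flip to white, move to (5,6). |black|=9
Step 16: on BLACK (5,6): turn L to N, flip to white, move to (4,6). |black|=8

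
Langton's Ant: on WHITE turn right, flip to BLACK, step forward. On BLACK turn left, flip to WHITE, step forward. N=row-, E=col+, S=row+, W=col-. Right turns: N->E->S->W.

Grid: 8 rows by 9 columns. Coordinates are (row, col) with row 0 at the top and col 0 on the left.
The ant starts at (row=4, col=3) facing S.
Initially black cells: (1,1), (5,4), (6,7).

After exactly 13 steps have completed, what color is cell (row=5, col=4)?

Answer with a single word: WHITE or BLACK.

Answer: BLACK

Derivation:
Step 1: on WHITE (4,3): turn R to W, flip to black, move to (4,2). |black|=4
Step 2: on WHITE (4,2): turn R to N, flip to black, move to (3,2). |black|=5
Step 3: on WHITE (3,2): turn R to E, flip to black, move to (3,3). |black|=6
Step 4: on WHITE (3,3): turn R to S, flip to black, move to (4,3). |black|=7
Step 5: on BLACK (4,3): turn L to E, flip to white, move to (4,4). |black|=6
Step 6: on WHITE (4,4): turn R to S, flip to black, move to (5,4). |black|=7
Step 7: on BLACK (5,4): turn L to E, flip to white, move to (5,5). |black|=6
Step 8: on WHITE (5,5): turn R to S, flip to black, move to (6,5). |black|=7
Step 9: on WHITE (6,5): turn R to W, flip to black, move to (6,4). |black|=8
Step 10: on WHITE (6,4): turn R to N, flip to black, move to (5,4). |black|=9
Step 11: on WHITE (5,4): turn R to E, flip to black, move to (5,5). |black|=10
Step 12: on BLACK (5,5): turn L to N, flip to white, move to (4,5). |black|=9
Step 13: on WHITE (4,5): turn R to E, flip to black, move to (4,6). |black|=10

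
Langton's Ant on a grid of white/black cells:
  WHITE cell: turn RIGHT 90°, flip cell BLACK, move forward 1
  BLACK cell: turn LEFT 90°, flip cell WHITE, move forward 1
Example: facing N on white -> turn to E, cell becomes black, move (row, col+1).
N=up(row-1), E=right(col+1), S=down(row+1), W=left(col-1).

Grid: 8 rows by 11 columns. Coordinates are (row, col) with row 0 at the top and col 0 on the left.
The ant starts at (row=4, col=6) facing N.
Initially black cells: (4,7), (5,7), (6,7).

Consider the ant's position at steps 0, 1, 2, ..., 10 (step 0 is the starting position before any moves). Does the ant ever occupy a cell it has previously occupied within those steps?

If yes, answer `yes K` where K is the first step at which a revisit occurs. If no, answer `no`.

Step 1: on WHITE (4,6): turn R to E, flip to black, move to (4,7). |black|=4 — new cell
Step 2: on BLACK (4,7): turn L to N, flip to white, move to (3,7). |black|=3 — new cell
Step 3: on WHITE (3,7): turn R to E, flip to black, move to (3,8). |black|=4 — new cell
Step 4: on WHITE (3,8): turn R to S, flip to black, move to (4,8). |black|=5 — new cell
Step 5: on WHITE (4,8): turn R to W, flip to black, move to (4,7). |black|=6 — REVISIT

Answer: yes 5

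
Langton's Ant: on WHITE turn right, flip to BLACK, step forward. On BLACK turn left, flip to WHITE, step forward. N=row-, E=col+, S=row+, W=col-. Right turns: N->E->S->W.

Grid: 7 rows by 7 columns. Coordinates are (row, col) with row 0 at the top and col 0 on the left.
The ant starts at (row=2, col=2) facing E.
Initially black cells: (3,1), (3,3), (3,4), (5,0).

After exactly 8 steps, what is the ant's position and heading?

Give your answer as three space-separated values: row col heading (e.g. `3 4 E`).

Answer: 4 2 E

Derivation:
Step 1: on WHITE (2,2): turn R to S, flip to black, move to (3,2). |black|=5
Step 2: on WHITE (3,2): turn R to W, flip to black, move to (3,1). |black|=6
Step 3: on BLACK (3,1): turn L to S, flip to white, move to (4,1). |black|=5
Step 4: on WHITE (4,1): turn R to W, flip to black, move to (4,0). |black|=6
Step 5: on WHITE (4,0): turn R to N, flip to black, move to (3,0). |black|=7
Step 6: on WHITE (3,0): turn R to E, flip to black, move to (3,1). |black|=8
Step 7: on WHITE (3,1): turn R to S, flip to black, move to (4,1). |black|=9
Step 8: on BLACK (4,1): turn L to E, flip to white, move to (4,2). |black|=8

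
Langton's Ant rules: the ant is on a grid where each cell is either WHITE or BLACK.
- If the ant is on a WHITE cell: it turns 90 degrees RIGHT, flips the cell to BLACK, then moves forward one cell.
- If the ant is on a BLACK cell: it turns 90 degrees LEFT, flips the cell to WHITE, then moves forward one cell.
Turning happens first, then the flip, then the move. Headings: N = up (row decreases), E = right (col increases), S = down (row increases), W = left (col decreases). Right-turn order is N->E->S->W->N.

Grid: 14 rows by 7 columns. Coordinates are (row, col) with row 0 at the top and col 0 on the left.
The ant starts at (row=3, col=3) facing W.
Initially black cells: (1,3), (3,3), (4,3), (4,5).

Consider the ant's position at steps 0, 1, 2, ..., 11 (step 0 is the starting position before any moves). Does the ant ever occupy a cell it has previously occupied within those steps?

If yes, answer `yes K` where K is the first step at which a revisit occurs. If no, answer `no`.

Answer: yes 5

Derivation:
Step 1: on BLACK (3,3): turn L to S, flip to white, move to (4,3). |black|=3 — new cell
Step 2: on BLACK (4,3): turn L to E, flip to white, move to (4,4). |black|=2 — new cell
Step 3: on WHITE (4,4): turn R to S, flip to black, move to (5,4). |black|=3 — new cell
Step 4: on WHITE (5,4): turn R to W, flip to black, move to (5,3). |black|=4 — new cell
Step 5: on WHITE (5,3): turn R to N, flip to black, move to (4,3). |black|=5 — REVISIT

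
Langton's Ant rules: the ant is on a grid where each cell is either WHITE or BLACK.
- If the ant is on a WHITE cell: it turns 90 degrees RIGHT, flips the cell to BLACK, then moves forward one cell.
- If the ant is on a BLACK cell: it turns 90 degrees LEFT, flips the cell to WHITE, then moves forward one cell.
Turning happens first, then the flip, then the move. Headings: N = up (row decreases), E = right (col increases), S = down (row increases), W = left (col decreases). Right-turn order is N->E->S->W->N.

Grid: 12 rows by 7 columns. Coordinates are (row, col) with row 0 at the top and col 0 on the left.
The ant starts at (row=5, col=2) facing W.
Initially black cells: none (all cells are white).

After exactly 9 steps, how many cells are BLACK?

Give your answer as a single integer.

Step 1: on WHITE (5,2): turn R to N, flip to black, move to (4,2). |black|=1
Step 2: on WHITE (4,2): turn R to E, flip to black, move to (4,3). |black|=2
Step 3: on WHITE (4,3): turn R to S, flip to black, move to (5,3). |black|=3
Step 4: on WHITE (5,3): turn R to W, flip to black, move to (5,2). |black|=4
Step 5: on BLACK (5,2): turn L to S, flip to white, move to (6,2). |black|=3
Step 6: on WHITE (6,2): turn R to W, flip to black, move to (6,1). |black|=4
Step 7: on WHITE (6,1): turn R to N, flip to black, move to (5,1). |black|=5
Step 8: on WHITE (5,1): turn R to E, flip to black, move to (5,2). |black|=6
Step 9: on WHITE (5,2): turn R to S, flip to black, move to (6,2). |black|=7

Answer: 7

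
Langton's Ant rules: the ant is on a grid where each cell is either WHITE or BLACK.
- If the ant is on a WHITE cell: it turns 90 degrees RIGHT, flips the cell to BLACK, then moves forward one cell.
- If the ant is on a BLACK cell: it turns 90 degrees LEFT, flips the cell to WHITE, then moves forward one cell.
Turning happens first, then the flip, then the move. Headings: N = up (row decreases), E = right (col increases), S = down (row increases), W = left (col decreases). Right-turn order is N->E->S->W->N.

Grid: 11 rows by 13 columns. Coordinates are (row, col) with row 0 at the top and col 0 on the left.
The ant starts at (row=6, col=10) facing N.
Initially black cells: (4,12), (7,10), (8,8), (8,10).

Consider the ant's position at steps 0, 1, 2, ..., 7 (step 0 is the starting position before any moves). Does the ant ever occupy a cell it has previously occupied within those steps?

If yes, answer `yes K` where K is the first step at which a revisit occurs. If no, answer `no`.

Answer: no

Derivation:
Step 1: on WHITE (6,10): turn R to E, flip to black, move to (6,11). |black|=5 — new cell
Step 2: on WHITE (6,11): turn R to S, flip to black, move to (7,11). |black|=6 — new cell
Step 3: on WHITE (7,11): turn R to W, flip to black, move to (7,10). |black|=7 — new cell
Step 4: on BLACK (7,10): turn L to S, flip to white, move to (8,10). |black|=6 — new cell
Step 5: on BLACK (8,10): turn L to E, flip to white, move to (8,11). |black|=5 — new cell
Step 6: on WHITE (8,11): turn R to S, flip to black, move to (9,11). |black|=6 — new cell
Step 7: on WHITE (9,11): turn R to W, flip to black, move to (9,10). |black|=7 — new cell
No revisit within 7 steps.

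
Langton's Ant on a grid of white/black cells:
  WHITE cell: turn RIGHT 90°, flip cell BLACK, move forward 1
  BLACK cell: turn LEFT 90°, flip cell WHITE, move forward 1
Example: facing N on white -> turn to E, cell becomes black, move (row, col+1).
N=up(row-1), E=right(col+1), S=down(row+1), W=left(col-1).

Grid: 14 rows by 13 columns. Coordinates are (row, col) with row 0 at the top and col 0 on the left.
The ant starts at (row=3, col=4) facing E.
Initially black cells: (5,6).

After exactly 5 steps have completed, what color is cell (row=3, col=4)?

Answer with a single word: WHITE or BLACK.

Answer: WHITE

Derivation:
Step 1: on WHITE (3,4): turn R to S, flip to black, move to (4,4). |black|=2
Step 2: on WHITE (4,4): turn R to W, flip to black, move to (4,3). |black|=3
Step 3: on WHITE (4,3): turn R to N, flip to black, move to (3,3). |black|=4
Step 4: on WHITE (3,3): turn R to E, flip to black, move to (3,4). |black|=5
Step 5: on BLACK (3,4): turn L to N, flip to white, move to (2,4). |black|=4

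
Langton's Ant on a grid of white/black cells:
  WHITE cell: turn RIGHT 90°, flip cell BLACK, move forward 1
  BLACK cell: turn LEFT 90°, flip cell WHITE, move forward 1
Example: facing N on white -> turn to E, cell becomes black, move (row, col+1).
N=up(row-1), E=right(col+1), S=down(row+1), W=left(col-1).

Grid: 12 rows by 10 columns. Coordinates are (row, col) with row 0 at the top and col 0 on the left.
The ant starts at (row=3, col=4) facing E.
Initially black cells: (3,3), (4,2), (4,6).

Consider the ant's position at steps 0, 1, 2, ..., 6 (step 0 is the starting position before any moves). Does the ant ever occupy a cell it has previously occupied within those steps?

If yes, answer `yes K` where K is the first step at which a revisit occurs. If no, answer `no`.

Step 1: on WHITE (3,4): turn R to S, flip to black, move to (4,4). |black|=4 — new cell
Step 2: on WHITE (4,4): turn R to W, flip to black, move to (4,3). |black|=5 — new cell
Step 3: on WHITE (4,3): turn R to N, flip to black, move to (3,3). |black|=6 — new cell
Step 4: on BLACK (3,3): turn L to W, flip to white, move to (3,2). |black|=5 — new cell
Step 5: on WHITE (3,2): turn R to N, flip to black, move to (2,2). |black|=6 — new cell
Step 6: on WHITE (2,2): turn R to E, flip to black, move to (2,3). |black|=7 — new cell
No revisit within 6 steps.

Answer: no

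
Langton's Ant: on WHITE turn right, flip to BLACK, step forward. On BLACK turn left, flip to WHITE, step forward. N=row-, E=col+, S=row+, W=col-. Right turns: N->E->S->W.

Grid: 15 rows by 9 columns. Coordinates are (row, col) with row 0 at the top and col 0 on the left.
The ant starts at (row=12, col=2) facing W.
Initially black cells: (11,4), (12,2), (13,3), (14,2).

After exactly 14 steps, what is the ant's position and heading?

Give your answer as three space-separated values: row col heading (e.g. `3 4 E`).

Step 1: on BLACK (12,2): turn L to S, flip to white, move to (13,2). |black|=3
Step 2: on WHITE (13,2): turn R to W, flip to black, move to (13,1). |black|=4
Step 3: on WHITE (13,1): turn R to N, flip to black, move to (12,1). |black|=5
Step 4: on WHITE (12,1): turn R to E, flip to black, move to (12,2). |black|=6
Step 5: on WHITE (12,2): turn R to S, flip to black, move to (13,2). |black|=7
Step 6: on BLACK (13,2): turn L to E, flip to white, move to (13,3). |black|=6
Step 7: on BLACK (13,3): turn L to N, flip to white, move to (12,3). |black|=5
Step 8: on WHITE (12,3): turn R to E, flip to black, move to (12,4). |black|=6
Step 9: on WHITE (12,4): turn R to S, flip to black, move to (13,4). |black|=7
Step 10: on WHITE (13,4): turn R to W, flip to black, move to (13,3). |black|=8
Step 11: on WHITE (13,3): turn R to N, flip to black, move to (12,3). |black|=9
Step 12: on BLACK (12,3): turn L to W, flip to white, move to (12,2). |black|=8
Step 13: on BLACK (12,2): turn L to S, flip to white, move to (13,2). |black|=7
Step 14: on WHITE (13,2): turn R to W, flip to black, move to (13,1). |black|=8

Answer: 13 1 W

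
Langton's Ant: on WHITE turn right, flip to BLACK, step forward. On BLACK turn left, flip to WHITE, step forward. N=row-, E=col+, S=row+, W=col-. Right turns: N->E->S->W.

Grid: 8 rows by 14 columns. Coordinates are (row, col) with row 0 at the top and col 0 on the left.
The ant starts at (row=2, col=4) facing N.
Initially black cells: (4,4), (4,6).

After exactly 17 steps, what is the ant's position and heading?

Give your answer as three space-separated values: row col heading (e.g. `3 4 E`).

Answer: 2 3 W

Derivation:
Step 1: on WHITE (2,4): turn R to E, flip to black, move to (2,5). |black|=3
Step 2: on WHITE (2,5): turn R to S, flip to black, move to (3,5). |black|=4
Step 3: on WHITE (3,5): turn R to W, flip to black, move to (3,4). |black|=5
Step 4: on WHITE (3,4): turn R to N, flip to black, move to (2,4). |black|=6
Step 5: on BLACK (2,4): turn L to W, flip to white, move to (2,3). |black|=5
Step 6: on WHITE (2,3): turn R to N, flip to black, move to (1,3). |black|=6
Step 7: on WHITE (1,3): turn R to E, flip to black, move to (1,4). |black|=7
Step 8: on WHITE (1,4): turn R to S, flip to black, move to (2,4). |black|=8
Step 9: on WHITE (2,4): turn R to W, flip to black, move to (2,3). |black|=9
Step 10: on BLACK (2,3): turn L to S, flip to white, move to (3,3). |black|=8
Step 11: on WHITE (3,3): turn R to W, flip to black, move to (3,2). |black|=9
Step 12: on WHITE (3,2): turn R to N, flip to black, move to (2,2). |black|=10
Step 13: on WHITE (2,2): turn R to E, flip to black, move to (2,3). |black|=11
Step 14: on WHITE (2,3): turn R to S, flip to black, move to (3,3). |black|=12
Step 15: on BLACK (3,3): turn L to E, flip to white, move to (3,4). |black|=11
Step 16: on BLACK (3,4): turn L to N, flip to white, move to (2,4). |black|=10
Step 17: on BLACK (2,4): turn L to W, flip to white, move to (2,3). |black|=9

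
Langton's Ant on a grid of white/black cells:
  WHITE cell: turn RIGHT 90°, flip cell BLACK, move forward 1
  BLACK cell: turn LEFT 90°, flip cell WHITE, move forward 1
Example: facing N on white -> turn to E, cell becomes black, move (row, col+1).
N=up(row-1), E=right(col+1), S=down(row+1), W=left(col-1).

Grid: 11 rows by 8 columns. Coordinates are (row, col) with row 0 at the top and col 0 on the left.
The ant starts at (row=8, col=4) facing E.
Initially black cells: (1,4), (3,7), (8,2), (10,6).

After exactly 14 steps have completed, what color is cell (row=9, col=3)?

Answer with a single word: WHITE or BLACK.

Step 1: on WHITE (8,4): turn R to S, flip to black, move to (9,4). |black|=5
Step 2: on WHITE (9,4): turn R to W, flip to black, move to (9,3). |black|=6
Step 3: on WHITE (9,3): turn R to N, flip to black, move to (8,3). |black|=7
Step 4: on WHITE (8,3): turn R to E, flip to black, move to (8,4). |black|=8
Step 5: on BLACK (8,4): turn L to N, flip to white, move to (7,4). |black|=7
Step 6: on WHITE (7,4): turn R to E, flip to black, move to (7,5). |black|=8
Step 7: on WHITE (7,5): turn R to S, flip to black, move to (8,5). |black|=9
Step 8: on WHITE (8,5): turn R to W, flip to black, move to (8,4). |black|=10
Step 9: on WHITE (8,4): turn R to N, flip to black, move to (7,4). |black|=11
Step 10: on BLACK (7,4): turn L to W, flip to white, move to (7,3). |black|=10
Step 11: on WHITE (7,3): turn R to N, flip to black, move to (6,3). |black|=11
Step 12: on WHITE (6,3): turn R to E, flip to black, move to (6,4). |black|=12
Step 13: on WHITE (6,4): turn R to S, flip to black, move to (7,4). |black|=13
Step 14: on WHITE (7,4): turn R to W, flip to black, move to (7,3). |black|=14

Answer: BLACK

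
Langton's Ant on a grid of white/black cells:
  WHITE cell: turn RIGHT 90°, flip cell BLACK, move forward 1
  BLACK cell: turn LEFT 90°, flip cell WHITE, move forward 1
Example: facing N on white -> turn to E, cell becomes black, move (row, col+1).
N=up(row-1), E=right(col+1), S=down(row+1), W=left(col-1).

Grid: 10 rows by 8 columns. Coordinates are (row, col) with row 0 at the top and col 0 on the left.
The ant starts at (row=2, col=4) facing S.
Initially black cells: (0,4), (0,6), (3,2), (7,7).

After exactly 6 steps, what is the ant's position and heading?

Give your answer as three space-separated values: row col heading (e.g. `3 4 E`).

Step 1: on WHITE (2,4): turn R to W, flip to black, move to (2,3). |black|=5
Step 2: on WHITE (2,3): turn R to N, flip to black, move to (1,3). |black|=6
Step 3: on WHITE (1,3): turn R to E, flip to black, move to (1,4). |black|=7
Step 4: on WHITE (1,4): turn R to S, flip to black, move to (2,4). |black|=8
Step 5: on BLACK (2,4): turn L to E, flip to white, move to (2,5). |black|=7
Step 6: on WHITE (2,5): turn R to S, flip to black, move to (3,5). |black|=8

Answer: 3 5 S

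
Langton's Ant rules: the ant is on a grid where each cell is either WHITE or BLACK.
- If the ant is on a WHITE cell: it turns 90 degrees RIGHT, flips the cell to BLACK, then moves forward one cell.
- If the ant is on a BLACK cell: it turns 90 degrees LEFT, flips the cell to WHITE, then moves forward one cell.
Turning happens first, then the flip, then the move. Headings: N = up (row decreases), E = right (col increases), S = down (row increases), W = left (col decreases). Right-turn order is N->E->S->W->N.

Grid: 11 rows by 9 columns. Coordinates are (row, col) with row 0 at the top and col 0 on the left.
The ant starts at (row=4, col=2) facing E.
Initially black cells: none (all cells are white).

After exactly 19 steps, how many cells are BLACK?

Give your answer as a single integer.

Answer: 7

Derivation:
Step 1: on WHITE (4,2): turn R to S, flip to black, move to (5,2). |black|=1
Step 2: on WHITE (5,2): turn R to W, flip to black, move to (5,1). |black|=2
Step 3: on WHITE (5,1): turn R to N, flip to black, move to (4,1). |black|=3
Step 4: on WHITE (4,1): turn R to E, flip to black, move to (4,2). |black|=4
Step 5: on BLACK (4,2): turn L to N, flip to white, move to (3,2). |black|=3
Step 6: on WHITE (3,2): turn R to E, flip to black, move to (3,3). |black|=4
Step 7: on WHITE (3,3): turn R to S, flip to black, move to (4,3). |black|=5
Step 8: on WHITE (4,3): turn R to W, flip to black, move to (4,2). |black|=6
Step 9: on WHITE (4,2): turn R to N, flip to black, move to (3,2). |black|=7
Step 10: on BLACK (3,2): turn L to W, flip to white, move to (3,1). |black|=6
Step 11: on WHITE (3,1): turn R to N, flip to black, move to (2,1). |black|=7
Step 12: on WHITE (2,1): turn R to E, flip to black, move to (2,2). |black|=8
Step 13: on WHITE (2,2): turn R to S, flip to black, move to (3,2). |black|=9
Step 14: on WHITE (3,2): turn R to W, flip to black, move to (3,1). |black|=10
Step 15: on BLACK (3,1): turn L to S, flip to white, move to (4,1). |black|=9
Step 16: on BLACK (4,1): turn L to E, flip to white, move to (4,2). |black|=8
Step 17: on BLACK (4,2): turn L to N, flip to white, move to (3,2). |black|=7
Step 18: on BLACK (3,2): turn L to W, flip to white, move to (3,1). |black|=6
Step 19: on WHITE (3,1): turn R to N, flip to black, move to (2,1). |black|=7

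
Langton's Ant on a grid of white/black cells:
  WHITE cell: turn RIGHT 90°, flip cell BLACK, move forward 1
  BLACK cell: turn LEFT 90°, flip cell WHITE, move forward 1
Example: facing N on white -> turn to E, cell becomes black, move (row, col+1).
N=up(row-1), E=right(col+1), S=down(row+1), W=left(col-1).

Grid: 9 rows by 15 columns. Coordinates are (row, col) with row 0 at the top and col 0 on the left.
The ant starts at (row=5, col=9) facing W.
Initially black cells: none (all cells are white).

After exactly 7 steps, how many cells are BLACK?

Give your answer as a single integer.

Step 1: on WHITE (5,9): turn R to N, flip to black, move to (4,9). |black|=1
Step 2: on WHITE (4,9): turn R to E, flip to black, move to (4,10). |black|=2
Step 3: on WHITE (4,10): turn R to S, flip to black, move to (5,10). |black|=3
Step 4: on WHITE (5,10): turn R to W, flip to black, move to (5,9). |black|=4
Step 5: on BLACK (5,9): turn L to S, flip to white, move to (6,9). |black|=3
Step 6: on WHITE (6,9): turn R to W, flip to black, move to (6,8). |black|=4
Step 7: on WHITE (6,8): turn R to N, flip to black, move to (5,8). |black|=5

Answer: 5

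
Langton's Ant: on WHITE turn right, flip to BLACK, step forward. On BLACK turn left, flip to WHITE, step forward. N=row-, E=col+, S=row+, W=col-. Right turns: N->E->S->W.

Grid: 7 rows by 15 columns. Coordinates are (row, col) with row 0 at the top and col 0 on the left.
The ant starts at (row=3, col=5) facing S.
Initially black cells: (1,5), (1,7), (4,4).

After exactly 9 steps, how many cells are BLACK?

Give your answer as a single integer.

Answer: 10

Derivation:
Step 1: on WHITE (3,5): turn R to W, flip to black, move to (3,4). |black|=4
Step 2: on WHITE (3,4): turn R to N, flip to black, move to (2,4). |black|=5
Step 3: on WHITE (2,4): turn R to E, flip to black, move to (2,5). |black|=6
Step 4: on WHITE (2,5): turn R to S, flip to black, move to (3,5). |black|=7
Step 5: on BLACK (3,5): turn L to E, flip to white, move to (3,6). |black|=6
Step 6: on WHITE (3,6): turn R to S, flip to black, move to (4,6). |black|=7
Step 7: on WHITE (4,6): turn R to W, flip to black, move to (4,5). |black|=8
Step 8: on WHITE (4,5): turn R to N, flip to black, move to (3,5). |black|=9
Step 9: on WHITE (3,5): turn R to E, flip to black, move to (3,6). |black|=10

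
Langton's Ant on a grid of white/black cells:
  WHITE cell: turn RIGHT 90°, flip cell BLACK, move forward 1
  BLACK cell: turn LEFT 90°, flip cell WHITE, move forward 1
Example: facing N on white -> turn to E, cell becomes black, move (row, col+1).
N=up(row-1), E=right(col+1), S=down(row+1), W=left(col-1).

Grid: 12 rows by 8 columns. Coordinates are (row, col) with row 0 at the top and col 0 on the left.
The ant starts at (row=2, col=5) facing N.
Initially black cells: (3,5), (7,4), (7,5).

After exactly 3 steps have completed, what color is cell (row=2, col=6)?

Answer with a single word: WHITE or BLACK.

Step 1: on WHITE (2,5): turn R to E, flip to black, move to (2,6). |black|=4
Step 2: on WHITE (2,6): turn R to S, flip to black, move to (3,6). |black|=5
Step 3: on WHITE (3,6): turn R to W, flip to black, move to (3,5). |black|=6

Answer: BLACK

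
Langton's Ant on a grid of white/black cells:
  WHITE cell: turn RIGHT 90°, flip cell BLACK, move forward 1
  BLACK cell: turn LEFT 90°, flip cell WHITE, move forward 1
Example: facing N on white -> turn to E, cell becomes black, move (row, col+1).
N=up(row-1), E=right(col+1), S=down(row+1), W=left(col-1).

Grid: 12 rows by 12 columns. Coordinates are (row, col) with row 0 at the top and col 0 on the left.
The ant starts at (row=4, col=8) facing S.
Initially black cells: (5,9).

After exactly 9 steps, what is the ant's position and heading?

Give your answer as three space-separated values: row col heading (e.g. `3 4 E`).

Answer: 6 9 W

Derivation:
Step 1: on WHITE (4,8): turn R to W, flip to black, move to (4,7). |black|=2
Step 2: on WHITE (4,7): turn R to N, flip to black, move to (3,7). |black|=3
Step 3: on WHITE (3,7): turn R to E, flip to black, move to (3,8). |black|=4
Step 4: on WHITE (3,8): turn R to S, flip to black, move to (4,8). |black|=5
Step 5: on BLACK (4,8): turn L to E, flip to white, move to (4,9). |black|=4
Step 6: on WHITE (4,9): turn R to S, flip to black, move to (5,9). |black|=5
Step 7: on BLACK (5,9): turn L to E, flip to white, move to (5,10). |black|=4
Step 8: on WHITE (5,10): turn R to S, flip to black, move to (6,10). |black|=5
Step 9: on WHITE (6,10): turn R to W, flip to black, move to (6,9). |black|=6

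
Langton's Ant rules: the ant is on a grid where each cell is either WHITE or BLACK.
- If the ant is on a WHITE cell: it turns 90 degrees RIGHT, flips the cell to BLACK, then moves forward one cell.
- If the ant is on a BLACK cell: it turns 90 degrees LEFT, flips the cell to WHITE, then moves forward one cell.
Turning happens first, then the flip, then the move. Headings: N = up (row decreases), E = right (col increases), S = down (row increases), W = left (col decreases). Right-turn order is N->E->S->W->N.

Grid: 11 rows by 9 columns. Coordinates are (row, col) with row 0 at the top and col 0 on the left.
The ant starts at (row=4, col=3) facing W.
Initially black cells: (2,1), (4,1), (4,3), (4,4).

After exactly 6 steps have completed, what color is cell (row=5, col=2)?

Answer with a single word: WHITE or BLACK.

Answer: BLACK

Derivation:
Step 1: on BLACK (4,3): turn L to S, flip to white, move to (5,3). |black|=3
Step 2: on WHITE (5,3): turn R to W, flip to black, move to (5,2). |black|=4
Step 3: on WHITE (5,2): turn R to N, flip to black, move to (4,2). |black|=5
Step 4: on WHITE (4,2): turn R to E, flip to black, move to (4,3). |black|=6
Step 5: on WHITE (4,3): turn R to S, flip to black, move to (5,3). |black|=7
Step 6: on BLACK (5,3): turn L to E, flip to white, move to (5,4). |black|=6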